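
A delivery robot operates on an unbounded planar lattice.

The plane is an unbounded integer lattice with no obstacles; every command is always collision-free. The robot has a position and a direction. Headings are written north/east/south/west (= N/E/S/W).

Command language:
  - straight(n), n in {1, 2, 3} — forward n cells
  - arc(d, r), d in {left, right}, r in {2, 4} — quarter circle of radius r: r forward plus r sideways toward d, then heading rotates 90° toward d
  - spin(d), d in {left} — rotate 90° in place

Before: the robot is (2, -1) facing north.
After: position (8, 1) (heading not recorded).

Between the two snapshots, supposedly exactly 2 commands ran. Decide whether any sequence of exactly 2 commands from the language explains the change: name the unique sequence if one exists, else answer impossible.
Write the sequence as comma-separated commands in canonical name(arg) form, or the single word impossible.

arc(right, 4), arc(right, 2)

key: running arc(right, 2) before arc(right, 4) would end elsewhere — order is forced
start: (2, -1) facing north
step 1 (arc(right, 4)): (6, 3) facing east
step 2 (arc(right, 2)): (8, 1) facing south
all 64 alternatives checked — unique.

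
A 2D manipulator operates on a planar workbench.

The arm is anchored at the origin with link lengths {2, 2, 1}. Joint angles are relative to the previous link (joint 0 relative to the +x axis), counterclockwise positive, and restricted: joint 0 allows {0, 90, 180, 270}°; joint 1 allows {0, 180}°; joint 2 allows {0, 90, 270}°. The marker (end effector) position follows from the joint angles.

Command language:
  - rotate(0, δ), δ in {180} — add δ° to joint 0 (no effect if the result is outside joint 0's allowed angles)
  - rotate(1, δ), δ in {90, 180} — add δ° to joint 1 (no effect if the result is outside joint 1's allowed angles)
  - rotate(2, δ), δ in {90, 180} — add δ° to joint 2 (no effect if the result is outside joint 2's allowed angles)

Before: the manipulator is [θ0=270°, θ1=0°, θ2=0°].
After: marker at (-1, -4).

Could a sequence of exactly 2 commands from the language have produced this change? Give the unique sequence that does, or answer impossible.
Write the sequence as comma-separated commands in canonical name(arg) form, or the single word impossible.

rotate(2, 90), rotate(2, 180)

key: running rotate(2, 180) before rotate(2, 90) would end elsewhere — order is forced
start: [θ0=270°, θ1=0°, θ2=0°]
t=1 rotate(2, 90) ⇒ [θ0=270°, θ1=0°, θ2=90°]
t=2 rotate(2, 180) ⇒ [θ0=270°, θ1=0°, θ2=270°]
no rival 2-sequence matches.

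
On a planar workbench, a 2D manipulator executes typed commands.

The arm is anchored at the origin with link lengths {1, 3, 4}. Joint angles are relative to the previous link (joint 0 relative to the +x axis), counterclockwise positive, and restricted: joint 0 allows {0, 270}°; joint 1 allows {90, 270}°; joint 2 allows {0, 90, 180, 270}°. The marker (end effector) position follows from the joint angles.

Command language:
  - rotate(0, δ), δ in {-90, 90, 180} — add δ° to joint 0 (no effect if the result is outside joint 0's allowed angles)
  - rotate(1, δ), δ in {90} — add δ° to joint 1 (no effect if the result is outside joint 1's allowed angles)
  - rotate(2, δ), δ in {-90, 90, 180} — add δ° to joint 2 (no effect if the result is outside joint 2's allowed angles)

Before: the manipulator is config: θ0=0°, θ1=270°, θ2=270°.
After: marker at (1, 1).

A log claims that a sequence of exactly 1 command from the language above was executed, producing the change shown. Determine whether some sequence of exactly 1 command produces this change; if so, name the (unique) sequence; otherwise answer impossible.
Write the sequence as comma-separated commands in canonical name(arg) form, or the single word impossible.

t0: config: θ0=0°, θ1=270°, θ2=270°
[1] after rotate(2, -90): config: θ0=0°, θ1=270°, θ2=180°
uniquely the one of 7 1-step routes that fits.

rotate(2, -90)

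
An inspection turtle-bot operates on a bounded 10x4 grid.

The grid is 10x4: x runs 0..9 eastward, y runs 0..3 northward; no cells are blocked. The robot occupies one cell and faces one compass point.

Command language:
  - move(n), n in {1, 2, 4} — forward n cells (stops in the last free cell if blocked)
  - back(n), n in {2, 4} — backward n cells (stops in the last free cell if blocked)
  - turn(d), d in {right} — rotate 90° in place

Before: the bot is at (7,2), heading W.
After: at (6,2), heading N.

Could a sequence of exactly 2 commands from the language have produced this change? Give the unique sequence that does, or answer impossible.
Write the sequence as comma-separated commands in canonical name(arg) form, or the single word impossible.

key: cell and facing (now N) both changed — the 2 commands mix motion and turning
from: at (7,2), heading W
1. move(1) → at (6,2), heading W
2. turn(right) → at (6,2), heading N
no rival 2-sequence matches.

move(1), turn(right)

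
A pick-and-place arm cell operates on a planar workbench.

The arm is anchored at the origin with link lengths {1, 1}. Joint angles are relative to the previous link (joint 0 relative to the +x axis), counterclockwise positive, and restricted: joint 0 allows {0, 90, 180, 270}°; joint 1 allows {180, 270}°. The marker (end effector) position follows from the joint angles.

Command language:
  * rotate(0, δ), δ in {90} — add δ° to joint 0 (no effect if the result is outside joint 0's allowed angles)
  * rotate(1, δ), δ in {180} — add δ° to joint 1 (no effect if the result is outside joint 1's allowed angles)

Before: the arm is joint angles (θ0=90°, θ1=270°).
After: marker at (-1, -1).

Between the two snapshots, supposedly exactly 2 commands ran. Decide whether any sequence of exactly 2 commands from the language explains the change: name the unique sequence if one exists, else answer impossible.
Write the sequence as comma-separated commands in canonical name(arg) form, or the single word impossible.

start: joint angles (θ0=90°, θ1=270°)
[1] after rotate(0, 90): joint angles (θ0=180°, θ1=270°)
[2] after rotate(0, 90): joint angles (θ0=270°, θ1=270°)
all 4 alternatives checked — unique.

rotate(0, 90), rotate(0, 90)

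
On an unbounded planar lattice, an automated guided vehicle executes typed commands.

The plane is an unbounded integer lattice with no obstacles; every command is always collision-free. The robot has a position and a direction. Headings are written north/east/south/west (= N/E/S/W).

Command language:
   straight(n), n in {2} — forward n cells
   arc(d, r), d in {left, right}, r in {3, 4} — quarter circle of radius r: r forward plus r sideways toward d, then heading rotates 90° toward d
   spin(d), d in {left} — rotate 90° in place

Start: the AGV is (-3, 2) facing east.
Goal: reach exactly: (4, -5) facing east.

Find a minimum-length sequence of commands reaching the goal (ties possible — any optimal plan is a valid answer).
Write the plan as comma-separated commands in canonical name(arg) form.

t0: (-3, 2) facing east
step 1 (arc(right, 3)): (0, -1) facing south
step 2 (arc(left, 4)): (4, -5) facing east
minimal: 2 command(s), checked below 2.

arc(right, 3), arc(left, 4)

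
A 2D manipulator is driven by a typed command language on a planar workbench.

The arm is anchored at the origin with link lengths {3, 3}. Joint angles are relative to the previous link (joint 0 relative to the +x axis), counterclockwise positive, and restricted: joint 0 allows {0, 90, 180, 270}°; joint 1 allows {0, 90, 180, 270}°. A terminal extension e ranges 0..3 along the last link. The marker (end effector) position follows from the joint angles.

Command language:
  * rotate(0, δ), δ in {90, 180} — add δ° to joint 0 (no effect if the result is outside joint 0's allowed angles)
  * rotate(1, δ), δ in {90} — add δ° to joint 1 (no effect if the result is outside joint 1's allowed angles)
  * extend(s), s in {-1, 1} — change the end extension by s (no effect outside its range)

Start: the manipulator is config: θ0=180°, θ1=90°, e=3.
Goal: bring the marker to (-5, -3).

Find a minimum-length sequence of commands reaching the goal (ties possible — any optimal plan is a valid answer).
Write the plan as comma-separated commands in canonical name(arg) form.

t0: config: θ0=180°, θ1=90°, e=3
[1] after rotate(1, 90): config: θ0=180°, θ1=180°, e=3
[2] after rotate(1, 90): config: θ0=180°, θ1=270°, e=3
[3] after extend(-1): config: θ0=180°, θ1=270°, e=2
[4] after rotate(0, 90): config: θ0=270°, θ1=270°, e=2
minimal: 4 command(s), checked below 4.

rotate(1, 90), rotate(1, 90), extend(-1), rotate(0, 90)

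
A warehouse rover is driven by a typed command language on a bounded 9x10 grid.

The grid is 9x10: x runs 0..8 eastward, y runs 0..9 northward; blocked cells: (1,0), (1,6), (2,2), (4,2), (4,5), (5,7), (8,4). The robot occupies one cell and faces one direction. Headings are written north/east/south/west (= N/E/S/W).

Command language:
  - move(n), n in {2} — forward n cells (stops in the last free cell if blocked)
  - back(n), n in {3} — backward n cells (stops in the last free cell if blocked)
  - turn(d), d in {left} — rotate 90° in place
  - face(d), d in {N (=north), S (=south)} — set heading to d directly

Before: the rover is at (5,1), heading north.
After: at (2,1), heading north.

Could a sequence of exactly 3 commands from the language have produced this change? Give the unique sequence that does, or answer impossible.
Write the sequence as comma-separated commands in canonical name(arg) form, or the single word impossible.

all 125 sequences checked — none match.

impossible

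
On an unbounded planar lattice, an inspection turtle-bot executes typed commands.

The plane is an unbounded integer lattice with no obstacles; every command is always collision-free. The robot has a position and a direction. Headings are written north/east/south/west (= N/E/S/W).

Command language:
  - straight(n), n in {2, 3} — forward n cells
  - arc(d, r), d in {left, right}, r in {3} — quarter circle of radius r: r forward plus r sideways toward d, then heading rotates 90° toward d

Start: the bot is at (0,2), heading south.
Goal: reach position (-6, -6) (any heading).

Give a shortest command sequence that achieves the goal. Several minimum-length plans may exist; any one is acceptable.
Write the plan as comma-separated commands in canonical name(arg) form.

from: at (0,2), heading south
[1] after straight(2): at (0,0), heading south
[2] after arc(right, 3): at (-3,-3), heading west
[3] after arc(left, 3): at (-6,-6), heading south
nothing shorter than 3 reaches the goal.

straight(2), arc(right, 3), arc(left, 3)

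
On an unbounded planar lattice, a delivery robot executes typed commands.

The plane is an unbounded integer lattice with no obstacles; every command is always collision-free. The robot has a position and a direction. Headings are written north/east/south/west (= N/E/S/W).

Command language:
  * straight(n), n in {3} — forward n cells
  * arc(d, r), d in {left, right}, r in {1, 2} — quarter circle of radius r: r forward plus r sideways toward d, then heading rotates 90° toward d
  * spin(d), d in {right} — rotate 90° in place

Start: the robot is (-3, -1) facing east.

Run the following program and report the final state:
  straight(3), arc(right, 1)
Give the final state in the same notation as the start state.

start: (-3, -1) facing east
step 1 (straight(3)): (0, -1) facing east
step 2 (arc(right, 1)): (1, -2) facing south

(1, -2) facing south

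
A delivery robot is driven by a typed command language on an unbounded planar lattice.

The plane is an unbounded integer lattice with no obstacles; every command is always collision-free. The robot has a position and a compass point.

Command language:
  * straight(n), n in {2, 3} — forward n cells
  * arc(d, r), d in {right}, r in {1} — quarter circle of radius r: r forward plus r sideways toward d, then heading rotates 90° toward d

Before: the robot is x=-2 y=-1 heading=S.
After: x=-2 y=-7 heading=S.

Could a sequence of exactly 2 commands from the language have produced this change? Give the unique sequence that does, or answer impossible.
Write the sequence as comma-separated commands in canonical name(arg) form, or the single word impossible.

key: still facing S at the end — nothing in the sequence rotates
start: x=-2 y=-1 heading=S
t=1 straight(3) ⇒ x=-2 y=-4 heading=S
t=2 straight(3) ⇒ x=-2 y=-7 heading=S
uniquely the one of 9 2-step routes that fits.

straight(3), straight(3)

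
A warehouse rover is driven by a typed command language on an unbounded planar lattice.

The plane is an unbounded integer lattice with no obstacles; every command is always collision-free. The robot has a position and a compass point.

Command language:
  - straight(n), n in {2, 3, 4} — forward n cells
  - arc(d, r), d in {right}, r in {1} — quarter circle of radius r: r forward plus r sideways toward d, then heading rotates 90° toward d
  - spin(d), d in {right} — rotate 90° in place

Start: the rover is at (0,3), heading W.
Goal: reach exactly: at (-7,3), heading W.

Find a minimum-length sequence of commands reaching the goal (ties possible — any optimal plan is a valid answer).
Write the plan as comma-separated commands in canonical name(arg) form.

straight(3), straight(4)

t0: at (0,3), heading W
step 1 (straight(3)): at (-3,3), heading W
step 2 (straight(4)): at (-7,3), heading W
minimal: 2 command(s), checked below 2.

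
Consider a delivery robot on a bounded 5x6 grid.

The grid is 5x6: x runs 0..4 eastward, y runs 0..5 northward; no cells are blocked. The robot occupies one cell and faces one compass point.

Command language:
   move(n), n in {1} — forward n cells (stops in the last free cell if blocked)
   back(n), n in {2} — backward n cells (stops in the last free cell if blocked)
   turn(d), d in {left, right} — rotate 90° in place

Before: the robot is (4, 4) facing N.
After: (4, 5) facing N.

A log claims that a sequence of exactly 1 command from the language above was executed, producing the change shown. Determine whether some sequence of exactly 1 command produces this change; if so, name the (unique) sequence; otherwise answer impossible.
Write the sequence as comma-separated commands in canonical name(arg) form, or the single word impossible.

move(1)

key: heading stays N — the single command does not turn
begin: (4, 4) facing N
step 1 (move(1)): (4, 5) facing N
uniquely the one of 4 1-step routes that fits.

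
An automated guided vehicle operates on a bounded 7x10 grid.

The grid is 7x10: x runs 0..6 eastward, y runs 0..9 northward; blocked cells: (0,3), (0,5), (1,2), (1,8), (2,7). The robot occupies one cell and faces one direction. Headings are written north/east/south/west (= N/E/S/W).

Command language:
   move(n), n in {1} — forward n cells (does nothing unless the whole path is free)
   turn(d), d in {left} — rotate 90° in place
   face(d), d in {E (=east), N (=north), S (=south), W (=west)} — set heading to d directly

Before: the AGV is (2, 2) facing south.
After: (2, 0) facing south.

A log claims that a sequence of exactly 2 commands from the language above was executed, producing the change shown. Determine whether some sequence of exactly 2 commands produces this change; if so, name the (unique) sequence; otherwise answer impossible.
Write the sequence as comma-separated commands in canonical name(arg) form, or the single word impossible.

key: still facing S at the end — nothing in the sequence rotates
t0: (2, 2) facing south
[1] after move(1): (2, 1) facing south
[2] after move(1): (2, 0) facing south
uniquely the one of 36 2-step routes that fits.

move(1), move(1)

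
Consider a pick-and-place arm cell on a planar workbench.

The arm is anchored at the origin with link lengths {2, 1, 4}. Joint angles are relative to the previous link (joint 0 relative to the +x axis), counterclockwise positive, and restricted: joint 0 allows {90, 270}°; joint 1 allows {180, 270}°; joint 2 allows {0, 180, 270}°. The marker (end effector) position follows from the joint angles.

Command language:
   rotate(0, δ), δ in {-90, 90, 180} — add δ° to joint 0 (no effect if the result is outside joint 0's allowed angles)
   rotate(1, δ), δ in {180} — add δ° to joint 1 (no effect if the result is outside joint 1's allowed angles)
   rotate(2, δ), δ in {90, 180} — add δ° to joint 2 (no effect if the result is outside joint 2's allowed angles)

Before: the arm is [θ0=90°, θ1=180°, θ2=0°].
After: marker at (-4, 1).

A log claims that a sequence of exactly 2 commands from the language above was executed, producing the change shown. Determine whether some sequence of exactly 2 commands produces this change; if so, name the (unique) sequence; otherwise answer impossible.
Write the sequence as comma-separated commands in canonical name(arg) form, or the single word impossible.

key: running rotate(2, 90) before rotate(2, 180) would end elsewhere — order is forced
initial: [θ0=90°, θ1=180°, θ2=0°]
step 1 (rotate(2, 180)): [θ0=90°, θ1=180°, θ2=180°]
step 2 (rotate(2, 90)): [θ0=90°, θ1=180°, θ2=270°]
no other 2-command option fits: unique.

rotate(2, 180), rotate(2, 90)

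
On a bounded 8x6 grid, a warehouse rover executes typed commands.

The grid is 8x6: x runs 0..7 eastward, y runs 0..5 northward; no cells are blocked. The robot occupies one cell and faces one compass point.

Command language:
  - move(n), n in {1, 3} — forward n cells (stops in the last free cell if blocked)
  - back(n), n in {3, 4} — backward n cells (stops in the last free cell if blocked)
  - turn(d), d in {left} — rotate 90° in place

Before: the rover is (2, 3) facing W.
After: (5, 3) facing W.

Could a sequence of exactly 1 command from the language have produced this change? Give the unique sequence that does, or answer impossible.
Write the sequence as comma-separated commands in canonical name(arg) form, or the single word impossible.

back(3)

key: heading stays W — the single command does not turn
initial: (2, 3) facing W
1. back(3) → (5, 3) facing W
no rival 1-sequence matches.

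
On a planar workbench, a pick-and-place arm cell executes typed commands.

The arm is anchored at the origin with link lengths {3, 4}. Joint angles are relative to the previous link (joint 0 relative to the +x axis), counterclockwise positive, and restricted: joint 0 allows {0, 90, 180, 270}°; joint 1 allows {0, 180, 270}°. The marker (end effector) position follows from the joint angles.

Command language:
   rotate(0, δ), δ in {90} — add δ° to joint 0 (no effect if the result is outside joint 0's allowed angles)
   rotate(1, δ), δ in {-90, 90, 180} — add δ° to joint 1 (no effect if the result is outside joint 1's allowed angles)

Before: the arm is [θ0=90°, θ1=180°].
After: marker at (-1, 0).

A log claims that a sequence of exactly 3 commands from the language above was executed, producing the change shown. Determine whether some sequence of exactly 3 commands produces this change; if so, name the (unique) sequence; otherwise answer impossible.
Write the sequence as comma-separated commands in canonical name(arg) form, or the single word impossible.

initial: [θ0=90°, θ1=180°]
t=1 rotate(0, 90) ⇒ [θ0=180°, θ1=180°]
t=2 rotate(0, 90) ⇒ [θ0=270°, θ1=180°]
t=3 rotate(0, 90) ⇒ [θ0=0°, θ1=180°]
no rival 3-sequence matches.

rotate(0, 90), rotate(0, 90), rotate(0, 90)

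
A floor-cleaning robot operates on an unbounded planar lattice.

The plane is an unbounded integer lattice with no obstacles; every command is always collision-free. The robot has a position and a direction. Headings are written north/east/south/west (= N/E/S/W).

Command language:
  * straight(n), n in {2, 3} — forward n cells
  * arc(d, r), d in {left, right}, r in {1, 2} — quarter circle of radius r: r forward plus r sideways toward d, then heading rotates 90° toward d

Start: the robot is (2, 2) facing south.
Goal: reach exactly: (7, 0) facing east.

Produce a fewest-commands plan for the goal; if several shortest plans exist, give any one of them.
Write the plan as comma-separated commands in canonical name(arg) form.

t0: (2, 2) facing south
step 1 (arc(left, 2)): (4, 0) facing east
step 2 (straight(3)): (7, 0) facing east
shorter routes all fall short; 2 is best.

arc(left, 2), straight(3)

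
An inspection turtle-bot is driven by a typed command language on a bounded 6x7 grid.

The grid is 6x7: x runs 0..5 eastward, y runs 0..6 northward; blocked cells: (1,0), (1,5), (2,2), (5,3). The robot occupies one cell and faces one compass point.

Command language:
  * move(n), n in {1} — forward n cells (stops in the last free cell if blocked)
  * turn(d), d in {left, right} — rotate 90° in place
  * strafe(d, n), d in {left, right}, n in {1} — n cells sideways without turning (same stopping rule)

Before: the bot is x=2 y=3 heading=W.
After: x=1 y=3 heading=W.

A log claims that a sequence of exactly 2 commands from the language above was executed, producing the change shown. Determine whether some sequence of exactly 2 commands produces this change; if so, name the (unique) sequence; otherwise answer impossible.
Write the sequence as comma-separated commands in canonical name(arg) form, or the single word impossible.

key: running move(1) before strafe(left, 1) would end elsewhere — order is forced
begin: x=2 y=3 heading=W
t=1 strafe(left, 1) ⇒ x=2 y=3 heading=W
t=2 move(1) ⇒ x=1 y=3 heading=W
all 25 alternatives checked — unique.

strafe(left, 1), move(1)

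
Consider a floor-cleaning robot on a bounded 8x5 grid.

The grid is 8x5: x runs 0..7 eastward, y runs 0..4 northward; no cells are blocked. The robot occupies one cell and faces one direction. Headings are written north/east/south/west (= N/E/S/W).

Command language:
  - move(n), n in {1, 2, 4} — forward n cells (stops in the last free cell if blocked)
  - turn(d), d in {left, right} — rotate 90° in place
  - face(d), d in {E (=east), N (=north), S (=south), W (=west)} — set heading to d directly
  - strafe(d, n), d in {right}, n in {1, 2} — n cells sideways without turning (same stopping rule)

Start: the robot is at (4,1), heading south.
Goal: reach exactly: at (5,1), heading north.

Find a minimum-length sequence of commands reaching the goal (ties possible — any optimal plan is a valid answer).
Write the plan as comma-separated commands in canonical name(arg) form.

from: at (4,1), heading south
t=1 face(N) ⇒ at (4,1), heading north
t=2 strafe(right, 1) ⇒ at (5,1), heading north
shorter routes all fall short; 2 is best.

face(N), strafe(right, 1)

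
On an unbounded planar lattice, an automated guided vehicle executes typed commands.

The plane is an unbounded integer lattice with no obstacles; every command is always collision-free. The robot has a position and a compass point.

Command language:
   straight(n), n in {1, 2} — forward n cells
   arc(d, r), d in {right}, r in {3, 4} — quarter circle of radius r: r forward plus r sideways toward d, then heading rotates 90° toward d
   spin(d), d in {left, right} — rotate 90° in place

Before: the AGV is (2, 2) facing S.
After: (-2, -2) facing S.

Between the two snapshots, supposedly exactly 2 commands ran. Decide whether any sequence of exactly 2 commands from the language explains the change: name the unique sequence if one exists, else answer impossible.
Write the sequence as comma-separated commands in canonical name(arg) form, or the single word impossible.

key: still facing S at the end — net rotation zero over 2 steps
begin: (2, 2) facing S
t=1 arc(right, 4) ⇒ (-2, -2) facing W
t=2 spin(left) ⇒ (-2, -2) facing S
uniquely the one of 36 2-step routes that fits.

arc(right, 4), spin(left)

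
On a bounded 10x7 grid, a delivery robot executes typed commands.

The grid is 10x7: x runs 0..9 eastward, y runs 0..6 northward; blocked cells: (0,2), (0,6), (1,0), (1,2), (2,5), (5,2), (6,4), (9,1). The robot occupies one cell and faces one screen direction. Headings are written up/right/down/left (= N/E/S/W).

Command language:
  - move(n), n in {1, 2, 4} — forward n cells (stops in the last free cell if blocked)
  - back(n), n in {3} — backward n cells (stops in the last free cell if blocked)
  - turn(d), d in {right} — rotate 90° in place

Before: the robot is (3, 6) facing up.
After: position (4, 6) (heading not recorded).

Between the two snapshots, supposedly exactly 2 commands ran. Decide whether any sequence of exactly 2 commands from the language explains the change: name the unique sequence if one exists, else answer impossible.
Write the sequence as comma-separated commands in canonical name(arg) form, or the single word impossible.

key: order matters: swapping turn(right) and move(1) lands elsewhere
begin: (3, 6) facing up
[1] after turn(right): (3, 6) facing right
[2] after move(1): (4, 6) facing right
no other 2-command option fits: unique.

turn(right), move(1)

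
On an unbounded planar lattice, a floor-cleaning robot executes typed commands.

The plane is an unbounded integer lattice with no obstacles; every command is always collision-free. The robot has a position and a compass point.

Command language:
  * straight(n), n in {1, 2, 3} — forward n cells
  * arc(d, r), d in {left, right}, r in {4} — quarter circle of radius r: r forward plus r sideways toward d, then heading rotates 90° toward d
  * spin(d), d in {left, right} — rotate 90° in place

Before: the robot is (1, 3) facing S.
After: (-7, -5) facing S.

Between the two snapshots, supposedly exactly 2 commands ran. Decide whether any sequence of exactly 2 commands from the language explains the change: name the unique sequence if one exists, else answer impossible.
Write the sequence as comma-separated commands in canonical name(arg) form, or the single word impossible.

key: order matters: swapping arc(right, 4) and arc(left, 4) lands elsewhere
t0: (1, 3) facing S
[1] after arc(right, 4): (-3, -1) facing W
[2] after arc(left, 4): (-7, -5) facing S
no rival 2-sequence matches.

arc(right, 4), arc(left, 4)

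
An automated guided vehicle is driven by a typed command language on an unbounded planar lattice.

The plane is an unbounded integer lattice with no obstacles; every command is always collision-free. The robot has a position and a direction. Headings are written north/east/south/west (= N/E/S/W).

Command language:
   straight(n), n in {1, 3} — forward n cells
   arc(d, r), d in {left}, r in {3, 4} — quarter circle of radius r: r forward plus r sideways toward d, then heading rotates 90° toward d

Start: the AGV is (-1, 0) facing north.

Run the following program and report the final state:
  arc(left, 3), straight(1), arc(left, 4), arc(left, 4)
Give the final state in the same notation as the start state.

(-5, -5) facing east

begin: (-1, 0) facing north
t=1 arc(left, 3) ⇒ (-4, 3) facing west
t=2 straight(1) ⇒ (-5, 3) facing west
t=3 arc(left, 4) ⇒ (-9, -1) facing south
t=4 arc(left, 4) ⇒ (-5, -5) facing east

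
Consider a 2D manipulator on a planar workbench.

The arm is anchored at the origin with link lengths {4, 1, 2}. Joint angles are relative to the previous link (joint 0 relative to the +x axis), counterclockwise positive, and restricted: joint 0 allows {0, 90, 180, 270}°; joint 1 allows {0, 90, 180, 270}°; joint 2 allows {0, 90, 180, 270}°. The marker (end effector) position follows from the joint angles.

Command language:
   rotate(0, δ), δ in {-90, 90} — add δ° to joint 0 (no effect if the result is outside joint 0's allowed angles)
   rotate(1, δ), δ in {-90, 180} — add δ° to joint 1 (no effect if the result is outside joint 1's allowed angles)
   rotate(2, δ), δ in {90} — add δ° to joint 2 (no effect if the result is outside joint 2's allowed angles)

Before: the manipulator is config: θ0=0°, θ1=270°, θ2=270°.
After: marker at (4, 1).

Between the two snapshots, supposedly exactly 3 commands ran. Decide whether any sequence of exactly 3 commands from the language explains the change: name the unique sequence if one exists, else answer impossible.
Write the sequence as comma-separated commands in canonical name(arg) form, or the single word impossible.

rotate(2, 90), rotate(2, 90), rotate(2, 90)

t0: config: θ0=0°, θ1=270°, θ2=270°
[1] after rotate(2, 90): config: θ0=0°, θ1=270°, θ2=0°
[2] after rotate(2, 90): config: θ0=0°, θ1=270°, θ2=90°
[3] after rotate(2, 90): config: θ0=0°, θ1=270°, θ2=180°
uniquely the one of 125 3-step routes that fits.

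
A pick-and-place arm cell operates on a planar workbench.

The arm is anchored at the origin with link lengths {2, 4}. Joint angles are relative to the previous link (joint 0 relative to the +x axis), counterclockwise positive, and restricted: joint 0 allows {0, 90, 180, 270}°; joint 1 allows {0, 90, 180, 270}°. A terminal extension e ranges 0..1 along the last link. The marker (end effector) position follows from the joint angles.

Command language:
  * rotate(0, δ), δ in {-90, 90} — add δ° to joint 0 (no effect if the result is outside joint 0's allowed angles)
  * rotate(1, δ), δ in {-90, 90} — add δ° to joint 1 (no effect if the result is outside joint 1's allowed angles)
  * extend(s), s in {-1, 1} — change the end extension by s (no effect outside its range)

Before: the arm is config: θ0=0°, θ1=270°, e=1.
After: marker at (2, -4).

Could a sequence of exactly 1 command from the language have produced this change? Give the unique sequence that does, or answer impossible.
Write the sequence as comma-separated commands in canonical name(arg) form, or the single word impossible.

begin: config: θ0=0°, θ1=270°, e=1
1. extend(-1) → config: θ0=0°, θ1=270°, e=0
all 6 alternatives checked — unique.

extend(-1)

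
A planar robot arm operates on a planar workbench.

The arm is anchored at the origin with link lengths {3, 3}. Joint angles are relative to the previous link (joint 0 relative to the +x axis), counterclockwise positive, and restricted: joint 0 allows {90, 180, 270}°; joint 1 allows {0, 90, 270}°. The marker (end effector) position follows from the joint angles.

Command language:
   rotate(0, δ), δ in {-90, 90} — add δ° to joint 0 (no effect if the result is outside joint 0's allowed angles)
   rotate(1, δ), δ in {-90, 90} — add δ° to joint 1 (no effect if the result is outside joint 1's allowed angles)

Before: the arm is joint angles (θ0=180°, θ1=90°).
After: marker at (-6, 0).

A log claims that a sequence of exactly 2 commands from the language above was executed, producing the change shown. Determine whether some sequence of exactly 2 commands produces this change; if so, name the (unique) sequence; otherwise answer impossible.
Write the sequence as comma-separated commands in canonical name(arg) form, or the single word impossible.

key: order matters: swapping rotate(1, 90) and rotate(1, -90) lands elsewhere
from: joint angles (θ0=180°, θ1=90°)
step 1 (rotate(1, 90)): joint angles (θ0=180°, θ1=90°)
step 2 (rotate(1, -90)): joint angles (θ0=180°, θ1=0°)
all 16 alternatives checked — unique.

rotate(1, 90), rotate(1, -90)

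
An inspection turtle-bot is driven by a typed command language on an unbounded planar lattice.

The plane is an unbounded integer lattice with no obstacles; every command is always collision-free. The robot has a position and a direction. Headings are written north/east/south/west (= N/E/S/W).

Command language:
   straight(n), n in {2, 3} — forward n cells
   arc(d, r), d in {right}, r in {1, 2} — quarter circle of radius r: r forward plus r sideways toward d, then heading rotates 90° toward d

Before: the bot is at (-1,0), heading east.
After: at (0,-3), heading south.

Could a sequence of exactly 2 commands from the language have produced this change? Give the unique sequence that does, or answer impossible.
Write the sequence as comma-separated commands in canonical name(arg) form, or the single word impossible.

arc(right, 1), straight(2)

key: cell and facing (now S) both changed — the 2 commands mix motion and turning
initial: at (-1,0), heading east
[1] after arc(right, 1): at (0,-1), heading south
[2] after straight(2): at (0,-3), heading south
all 16 alternatives checked — unique.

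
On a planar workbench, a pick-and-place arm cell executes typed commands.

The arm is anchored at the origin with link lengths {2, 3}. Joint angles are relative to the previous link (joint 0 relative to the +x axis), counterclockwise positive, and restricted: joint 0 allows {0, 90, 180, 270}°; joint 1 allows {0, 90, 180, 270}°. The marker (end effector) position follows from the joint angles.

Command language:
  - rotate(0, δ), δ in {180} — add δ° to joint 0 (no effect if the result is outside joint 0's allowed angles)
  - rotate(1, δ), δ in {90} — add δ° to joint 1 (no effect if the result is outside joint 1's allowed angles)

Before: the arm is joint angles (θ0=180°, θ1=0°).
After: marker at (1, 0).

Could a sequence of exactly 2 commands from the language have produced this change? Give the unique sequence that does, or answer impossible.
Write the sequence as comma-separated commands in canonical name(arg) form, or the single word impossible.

rotate(1, 90), rotate(1, 90)

initial: joint angles (θ0=180°, θ1=0°)
[1] after rotate(1, 90): joint angles (θ0=180°, θ1=90°)
[2] after rotate(1, 90): joint angles (θ0=180°, θ1=180°)
uniquely the one of 4 2-step routes that fits.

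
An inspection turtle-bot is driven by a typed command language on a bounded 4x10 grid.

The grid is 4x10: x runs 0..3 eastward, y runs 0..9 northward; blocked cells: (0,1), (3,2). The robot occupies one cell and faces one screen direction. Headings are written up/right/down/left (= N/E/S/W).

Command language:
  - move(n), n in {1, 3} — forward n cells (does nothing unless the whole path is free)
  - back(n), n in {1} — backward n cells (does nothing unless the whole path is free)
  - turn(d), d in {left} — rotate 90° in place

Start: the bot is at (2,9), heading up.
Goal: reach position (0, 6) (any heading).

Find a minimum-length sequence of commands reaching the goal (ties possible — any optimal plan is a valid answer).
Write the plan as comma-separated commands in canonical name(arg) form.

initial: at (2,9), heading up
t=1 turn(left) ⇒ at (2,9), heading left
t=2 move(1) ⇒ at (1,9), heading left
t=3 move(1) ⇒ at (0,9), heading left
t=4 turn(left) ⇒ at (0,9), heading down
t=5 move(3) ⇒ at (0,6), heading down
shorter routes all fall short; 5 is best.

turn(left), move(1), move(1), turn(left), move(3)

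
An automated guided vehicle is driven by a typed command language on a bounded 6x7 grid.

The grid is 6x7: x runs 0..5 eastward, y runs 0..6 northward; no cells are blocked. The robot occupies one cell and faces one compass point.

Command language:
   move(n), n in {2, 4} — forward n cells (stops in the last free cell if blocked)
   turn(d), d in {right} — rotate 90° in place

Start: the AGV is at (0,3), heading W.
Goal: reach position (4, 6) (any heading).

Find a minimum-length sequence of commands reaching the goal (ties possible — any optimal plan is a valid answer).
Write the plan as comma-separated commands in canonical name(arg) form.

start: at (0,3), heading W
1. turn(right) → at (0,3), heading N
2. move(4) → at (0,6), heading N
3. turn(right) → at (0,6), heading E
4. move(4) → at (4,6), heading E
nothing shorter than 4 reaches the goal.

turn(right), move(4), turn(right), move(4)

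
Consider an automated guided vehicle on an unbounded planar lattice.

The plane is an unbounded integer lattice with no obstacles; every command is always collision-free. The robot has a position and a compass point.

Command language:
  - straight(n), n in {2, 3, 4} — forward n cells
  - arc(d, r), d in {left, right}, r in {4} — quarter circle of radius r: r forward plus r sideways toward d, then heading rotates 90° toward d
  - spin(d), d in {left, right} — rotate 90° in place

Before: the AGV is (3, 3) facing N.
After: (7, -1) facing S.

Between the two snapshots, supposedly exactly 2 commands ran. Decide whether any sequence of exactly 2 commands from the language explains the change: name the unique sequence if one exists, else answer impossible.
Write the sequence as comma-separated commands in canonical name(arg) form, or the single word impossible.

key: position moved to (7,-1) AND the heading swung to S — translation plus rotation needed
initial: (3, 3) facing N
t=1 spin(right) ⇒ (3, 3) facing E
t=2 arc(right, 4) ⇒ (7, -1) facing S
uniquely the one of 49 2-step routes that fits.

spin(right), arc(right, 4)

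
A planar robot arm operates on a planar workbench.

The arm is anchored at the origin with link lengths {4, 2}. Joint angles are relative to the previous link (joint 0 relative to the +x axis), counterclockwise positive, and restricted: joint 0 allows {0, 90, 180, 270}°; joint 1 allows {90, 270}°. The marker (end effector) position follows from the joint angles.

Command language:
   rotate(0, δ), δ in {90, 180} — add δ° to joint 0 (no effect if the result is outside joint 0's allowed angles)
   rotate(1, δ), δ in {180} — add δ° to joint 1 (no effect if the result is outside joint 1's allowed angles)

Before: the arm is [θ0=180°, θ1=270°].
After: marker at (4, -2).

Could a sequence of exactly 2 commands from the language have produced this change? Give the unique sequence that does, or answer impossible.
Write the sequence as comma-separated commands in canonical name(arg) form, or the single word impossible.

begin: [θ0=180°, θ1=270°]
1. rotate(0, 90) → [θ0=270°, θ1=270°]
2. rotate(0, 90) → [θ0=0°, θ1=270°]
no other 2-command option fits: unique.

rotate(0, 90), rotate(0, 90)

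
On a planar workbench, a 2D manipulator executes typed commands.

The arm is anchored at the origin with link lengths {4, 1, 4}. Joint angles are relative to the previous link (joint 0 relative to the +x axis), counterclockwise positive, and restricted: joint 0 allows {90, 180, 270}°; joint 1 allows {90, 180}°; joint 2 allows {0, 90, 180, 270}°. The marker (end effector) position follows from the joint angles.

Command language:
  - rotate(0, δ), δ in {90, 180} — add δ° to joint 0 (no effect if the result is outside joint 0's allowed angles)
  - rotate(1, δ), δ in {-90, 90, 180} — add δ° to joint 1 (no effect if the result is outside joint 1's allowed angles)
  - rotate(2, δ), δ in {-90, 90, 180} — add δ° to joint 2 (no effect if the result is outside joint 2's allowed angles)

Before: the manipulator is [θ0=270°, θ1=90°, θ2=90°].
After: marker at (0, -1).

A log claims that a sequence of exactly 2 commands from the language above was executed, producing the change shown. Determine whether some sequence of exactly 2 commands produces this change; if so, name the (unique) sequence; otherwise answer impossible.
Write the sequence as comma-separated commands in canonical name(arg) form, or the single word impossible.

rotate(0, 180), rotate(0, 90)

key: running rotate(0, 90) before rotate(0, 180) would end elsewhere — order is forced
start: [θ0=270°, θ1=90°, θ2=90°]
1. rotate(0, 180) → [θ0=90°, θ1=90°, θ2=90°]
2. rotate(0, 90) → [θ0=180°, θ1=90°, θ2=90°]
no other 2-command option fits: unique.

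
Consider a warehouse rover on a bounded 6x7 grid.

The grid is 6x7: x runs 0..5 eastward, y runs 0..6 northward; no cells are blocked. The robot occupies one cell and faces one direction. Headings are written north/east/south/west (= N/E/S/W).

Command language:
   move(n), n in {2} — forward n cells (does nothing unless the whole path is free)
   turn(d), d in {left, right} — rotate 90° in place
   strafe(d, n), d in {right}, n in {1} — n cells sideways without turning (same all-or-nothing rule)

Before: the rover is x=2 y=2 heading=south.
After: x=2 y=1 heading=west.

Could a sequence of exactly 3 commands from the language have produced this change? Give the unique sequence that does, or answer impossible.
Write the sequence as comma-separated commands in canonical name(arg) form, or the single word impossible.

move(2), turn(right), strafe(right, 1)

key: cell and facing (now W) both changed — the 3 commands mix motion and turning
from: x=2 y=2 heading=south
t=1 move(2) ⇒ x=2 y=0 heading=south
t=2 turn(right) ⇒ x=2 y=0 heading=west
t=3 strafe(right, 1) ⇒ x=2 y=1 heading=west
no rival 3-sequence matches.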